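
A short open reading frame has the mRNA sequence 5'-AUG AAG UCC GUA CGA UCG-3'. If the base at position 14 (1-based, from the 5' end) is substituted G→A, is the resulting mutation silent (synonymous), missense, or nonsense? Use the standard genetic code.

missense

Position 14 falls in codon 5: CGA → Arg.
After the substitution the codon is CAA → Gln.
Arg ≠ Gln, so this is a missense mutation.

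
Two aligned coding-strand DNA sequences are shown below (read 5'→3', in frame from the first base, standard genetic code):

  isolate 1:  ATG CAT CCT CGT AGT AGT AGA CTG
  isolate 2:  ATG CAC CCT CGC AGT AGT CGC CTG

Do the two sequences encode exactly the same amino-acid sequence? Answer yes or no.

yes

Codon 1: ATG Met / ATG Met — identical.
Codon 2: CAT His / CAC His — synonymous.
Codon 3: CCT Pro / CCT Pro — identical.
Codon 4: CGT Arg / CGC Arg — synonymous.
Codon 5: AGT Ser / AGT Ser — identical.
Codon 6: AGT Ser / AGT Ser — identical.
Codon 7: AGA Arg / CGC Arg — synonymous.
Codon 8: CTG Leu / CTG Leu — identical.
Nonsynonymous differences: 0 → same protein.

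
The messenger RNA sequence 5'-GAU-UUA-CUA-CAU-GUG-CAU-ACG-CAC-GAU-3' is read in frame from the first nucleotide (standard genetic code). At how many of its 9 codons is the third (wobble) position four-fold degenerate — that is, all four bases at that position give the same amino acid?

Codon 1 GAU (Asp): third position 2-fold.
Codon 2 UUA (Leu): third position 2-fold.
Codon 3 CUA (Leu): third position 4-fold.
Codon 4 CAU (His): third position 2-fold.
Codon 5 GUG (Val): third position 4-fold.
Codon 6 CAU (His): third position 2-fold.
Codon 7 ACG (Thr): third position 4-fold.
Codon 8 CAC (His): third position 2-fold.
Codon 9 GAU (Asp): third position 2-fold.
Four-fold degenerate third positions: 3.

3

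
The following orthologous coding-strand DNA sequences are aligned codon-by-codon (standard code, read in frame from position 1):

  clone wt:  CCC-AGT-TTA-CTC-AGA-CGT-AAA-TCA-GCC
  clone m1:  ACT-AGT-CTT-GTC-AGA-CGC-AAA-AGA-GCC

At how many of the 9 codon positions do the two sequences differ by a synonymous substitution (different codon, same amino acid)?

2

Codon 1: CCC Pro / ACT Thr — nonsynonymous.
Codon 2: AGT Ser / AGT Ser — identical.
Codon 3: TTA Leu / CTT Leu — synonymous.
Codon 4: CTC Leu / GTC Val — nonsynonymous.
Codon 5: AGA Arg / AGA Arg — identical.
Codon 6: CGT Arg / CGC Arg — synonymous.
Codon 7: AAA Lys / AAA Lys — identical.
Codon 8: TCA Ser / AGA Arg — nonsynonymous.
Codon 9: GCC Ala / GCC Ala — identical.
Synonymous differences: 2.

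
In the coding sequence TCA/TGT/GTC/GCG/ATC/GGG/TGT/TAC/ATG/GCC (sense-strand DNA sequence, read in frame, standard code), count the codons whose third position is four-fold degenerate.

5

Codon 1 TCA (Ser): third position 4-fold.
Codon 2 TGT (Cys): third position 2-fold.
Codon 3 GTC (Val): third position 4-fold.
Codon 4 GCG (Ala): third position 4-fold.
Codon 5 ATC (Ile): third position 3-fold.
Codon 6 GGG (Gly): third position 4-fold.
Codon 7 TGT (Cys): third position 2-fold.
Codon 8 TAC (Tyr): third position 2-fold.
Codon 9 ATG (Met): third position 1-fold.
Codon 10 GCC (Ala): third position 4-fold.
Four-fold degenerate third positions: 5.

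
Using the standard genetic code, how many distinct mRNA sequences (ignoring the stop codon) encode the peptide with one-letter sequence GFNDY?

64

Gly: 4 codons.
Phe: 2 codons.
Asn: 2 codons.
Asp: 2 codons.
Tyr: 2 codons.
4 × 2 × 2 × 2 × 2 = 64.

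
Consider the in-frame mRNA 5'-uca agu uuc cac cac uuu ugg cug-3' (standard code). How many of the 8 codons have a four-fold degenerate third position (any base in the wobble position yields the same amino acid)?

Codon 1 UCA (Ser): third position 4-fold.
Codon 2 AGU (Ser): third position 2-fold.
Codon 3 UUC (Phe): third position 2-fold.
Codon 4 CAC (His): third position 2-fold.
Codon 5 CAC (His): third position 2-fold.
Codon 6 UUU (Phe): third position 2-fold.
Codon 7 UGG (Trp): third position 1-fold.
Codon 8 CUG (Leu): third position 4-fold.
Four-fold degenerate third positions: 2.

2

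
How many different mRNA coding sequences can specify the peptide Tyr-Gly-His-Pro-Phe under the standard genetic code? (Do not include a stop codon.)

128

Tyr: 2 codons.
Gly: 4 codons.
His: 2 codons.
Pro: 4 codons.
Phe: 2 codons.
2 × 4 × 2 × 4 × 2 = 128.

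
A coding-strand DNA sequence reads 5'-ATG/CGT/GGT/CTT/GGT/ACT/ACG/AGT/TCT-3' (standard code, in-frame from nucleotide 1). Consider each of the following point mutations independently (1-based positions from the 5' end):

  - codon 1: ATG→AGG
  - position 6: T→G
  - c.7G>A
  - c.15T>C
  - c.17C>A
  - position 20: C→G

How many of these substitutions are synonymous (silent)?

2

Codon 1: ATG (Met) → AGG (Arg) — missense.
Codon 2: CGT (Arg) → CGG (Arg) — synonymous.
Codon 3: GGT (Gly) → AGT (Ser) — missense.
Codon 5: GGT (Gly) → GGC (Gly) — synonymous.
Codon 6: ACT (Thr) → AAT (Asn) — missense.
Codon 7: ACG (Thr) → AGG (Arg) — missense.
Synonymous: 2 of 6.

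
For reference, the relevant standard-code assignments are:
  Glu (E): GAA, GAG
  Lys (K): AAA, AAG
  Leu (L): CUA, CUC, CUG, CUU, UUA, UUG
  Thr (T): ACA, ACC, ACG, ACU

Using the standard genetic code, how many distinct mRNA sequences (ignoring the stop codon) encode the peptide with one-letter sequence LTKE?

96

Leu: 6 codons.
Thr: 4 codons.
Lys: 2 codons.
Glu: 2 codons.
6 × 4 × 2 × 2 = 96.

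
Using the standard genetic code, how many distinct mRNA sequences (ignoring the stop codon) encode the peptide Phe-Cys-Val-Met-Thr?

64

Phe: 2 codons.
Cys: 2 codons.
Val: 4 codons.
Met: 1 codon.
Thr: 4 codons.
2 × 2 × 4 × 1 × 4 = 64.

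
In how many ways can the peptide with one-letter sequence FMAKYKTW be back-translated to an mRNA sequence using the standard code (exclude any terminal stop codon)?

Phe: 2 codons.
Met: 1 codon.
Ala: 4 codons.
Lys: 2 codons.
Tyr: 2 codons.
Lys: 2 codons.
Thr: 4 codons.
Trp: 1 codon.
2 × 1 × 4 × 2 × 2 × 2 × 4 × 1 = 256.

256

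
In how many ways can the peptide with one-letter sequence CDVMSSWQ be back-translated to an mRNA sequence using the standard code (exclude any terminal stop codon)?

Cys: 2 codons.
Asp: 2 codons.
Val: 4 codons.
Met: 1 codon.
Ser: 6 codons.
Ser: 6 codons.
Trp: 1 codon.
Gln: 2 codons.
2 × 2 × 4 × 1 × 6 × 6 × 1 × 2 = 1152.

1152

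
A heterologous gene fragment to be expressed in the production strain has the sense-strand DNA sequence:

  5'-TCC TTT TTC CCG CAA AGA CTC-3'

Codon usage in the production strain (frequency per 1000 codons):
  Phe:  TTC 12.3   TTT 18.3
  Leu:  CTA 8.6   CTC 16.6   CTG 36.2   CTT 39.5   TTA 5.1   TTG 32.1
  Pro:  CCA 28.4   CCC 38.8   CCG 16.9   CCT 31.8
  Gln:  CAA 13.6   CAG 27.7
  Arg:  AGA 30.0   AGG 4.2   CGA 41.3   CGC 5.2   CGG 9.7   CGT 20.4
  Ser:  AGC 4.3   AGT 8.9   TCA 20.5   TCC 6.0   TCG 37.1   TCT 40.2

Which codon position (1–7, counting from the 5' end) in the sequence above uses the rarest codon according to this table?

Codon 1 TCC (Ser): 6.0 per 1000.
Codon 2 TTT (Phe): 18.3 per 1000.
Codon 3 TTC (Phe): 12.3 per 1000.
Codon 4 CCG (Pro): 16.9 per 1000.
Codon 5 CAA (Gln): 13.6 per 1000.
Codon 6 AGA (Arg): 30.0 per 1000.
Codon 7 CTC (Leu): 16.6 per 1000.
Lowest frequency is 6.0 at codon 1.

1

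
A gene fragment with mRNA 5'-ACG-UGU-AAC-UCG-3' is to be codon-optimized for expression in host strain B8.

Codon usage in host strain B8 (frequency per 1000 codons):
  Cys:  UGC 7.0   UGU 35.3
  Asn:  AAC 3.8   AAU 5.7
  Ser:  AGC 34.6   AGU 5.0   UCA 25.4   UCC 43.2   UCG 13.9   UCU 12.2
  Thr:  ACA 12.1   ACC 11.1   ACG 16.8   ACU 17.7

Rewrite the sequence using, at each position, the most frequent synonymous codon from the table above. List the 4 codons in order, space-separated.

ACU UGU AAU UCC

Codon 1 (Thr): best is ACU at 17.7.
Codon 2 (Cys): best is UGU at 35.3.
Codon 3 (Asn): best is AAU at 5.7.
Codon 4 (Ser): best is UCC at 43.2.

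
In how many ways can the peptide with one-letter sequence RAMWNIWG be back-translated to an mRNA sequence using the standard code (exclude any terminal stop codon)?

Arg: 6 codons.
Ala: 4 codons.
Met: 1 codon.
Trp: 1 codon.
Asn: 2 codons.
Ile: 3 codons.
Trp: 1 codon.
Gly: 4 codons.
6 × 4 × 1 × 1 × 2 × 3 × 1 × 4 = 576.

576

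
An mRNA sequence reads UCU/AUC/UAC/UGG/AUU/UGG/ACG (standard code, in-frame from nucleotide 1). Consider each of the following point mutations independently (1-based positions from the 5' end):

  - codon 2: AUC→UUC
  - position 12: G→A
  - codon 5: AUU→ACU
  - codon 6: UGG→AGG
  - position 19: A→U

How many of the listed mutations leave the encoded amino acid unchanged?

0

Codon 2: AUC (Ile) → UUC (Phe) — missense.
Codon 4: UGG (Trp) → UGA (Stop) — nonsense.
Codon 5: AUU (Ile) → ACU (Thr) — missense.
Codon 6: UGG (Trp) → AGG (Arg) — missense.
Codon 7: ACG (Thr) → UCG (Ser) — missense.
Synonymous: 0 of 5.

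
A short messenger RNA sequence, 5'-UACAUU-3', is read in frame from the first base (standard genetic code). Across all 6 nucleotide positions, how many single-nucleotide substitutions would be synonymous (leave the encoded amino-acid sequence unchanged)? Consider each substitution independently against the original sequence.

3

Codon 1 (UAC, Tyr): 1 synonymous substitution.
Codon 2 (AUU, Ile): 2 synonymous substitutions.
Total: 1 + 2 = 3.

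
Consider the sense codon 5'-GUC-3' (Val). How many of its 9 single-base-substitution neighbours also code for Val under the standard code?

3

Position 1: none → 0 synonymous.
Position 2: none → 0 synonymous.
Position 3: GUU, GUA, GUG → 3 synonymous.
Total: 0 + 0 + 3 = 3.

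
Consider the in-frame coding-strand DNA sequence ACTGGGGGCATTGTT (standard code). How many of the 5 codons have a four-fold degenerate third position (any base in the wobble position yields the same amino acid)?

Codon 1 ACT (Thr): third position 4-fold.
Codon 2 GGG (Gly): third position 4-fold.
Codon 3 GGC (Gly): third position 4-fold.
Codon 4 ATT (Ile): third position 3-fold.
Codon 5 GTT (Val): third position 4-fold.
Four-fold degenerate third positions: 4.

4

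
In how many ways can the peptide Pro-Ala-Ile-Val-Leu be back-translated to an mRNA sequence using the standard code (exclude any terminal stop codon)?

1152

Pro: 4 codons.
Ala: 4 codons.
Ile: 3 codons.
Val: 4 codons.
Leu: 6 codons.
4 × 4 × 3 × 4 × 6 = 1152.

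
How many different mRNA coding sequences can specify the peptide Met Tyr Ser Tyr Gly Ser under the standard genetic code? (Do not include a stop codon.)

Met: 1 codon.
Tyr: 2 codons.
Ser: 6 codons.
Tyr: 2 codons.
Gly: 4 codons.
Ser: 6 codons.
1 × 2 × 6 × 2 × 4 × 6 = 576.

576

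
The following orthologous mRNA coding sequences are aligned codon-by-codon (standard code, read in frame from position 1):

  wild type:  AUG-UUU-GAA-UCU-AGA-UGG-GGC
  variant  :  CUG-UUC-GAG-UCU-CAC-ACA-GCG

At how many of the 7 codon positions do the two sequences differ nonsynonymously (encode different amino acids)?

Codon 1: AUG Met / CUG Leu — nonsynonymous.
Codon 2: UUU Phe / UUC Phe — synonymous.
Codon 3: GAA Glu / GAG Glu — synonymous.
Codon 4: UCU Ser / UCU Ser — identical.
Codon 5: AGA Arg / CAC His — nonsynonymous.
Codon 6: UGG Trp / ACA Thr — nonsynonymous.
Codon 7: GGC Gly / GCG Ala — nonsynonymous.
Nonsynonymous differences: 4.

4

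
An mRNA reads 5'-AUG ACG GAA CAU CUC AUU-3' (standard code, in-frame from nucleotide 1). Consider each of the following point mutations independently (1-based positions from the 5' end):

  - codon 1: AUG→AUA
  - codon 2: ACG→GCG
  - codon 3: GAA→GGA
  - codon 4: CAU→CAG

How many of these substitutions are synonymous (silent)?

Codon 1: AUG (Met) → AUA (Ile) — missense.
Codon 2: ACG (Thr) → GCG (Ala) — missense.
Codon 3: GAA (Glu) → GGA (Gly) — missense.
Codon 4: CAU (His) → CAG (Gln) — missense.
Synonymous: 0 of 4.

0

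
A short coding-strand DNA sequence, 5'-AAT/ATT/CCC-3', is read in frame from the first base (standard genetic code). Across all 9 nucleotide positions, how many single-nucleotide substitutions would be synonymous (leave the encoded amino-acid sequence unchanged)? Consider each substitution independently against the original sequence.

6

Codon 1 (AAT, Asn): 1 synonymous substitution.
Codon 2 (ATT, Ile): 2 synonymous substitutions.
Codon 3 (CCC, Pro): 3 synonymous substitutions.
Total: 1 + 2 + 3 = 6.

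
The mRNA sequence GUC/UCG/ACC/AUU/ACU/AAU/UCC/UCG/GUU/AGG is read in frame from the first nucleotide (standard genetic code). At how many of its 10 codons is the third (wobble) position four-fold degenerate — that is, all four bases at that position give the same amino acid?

Codon 1 GUC (Val): third position 4-fold.
Codon 2 UCG (Ser): third position 4-fold.
Codon 3 ACC (Thr): third position 4-fold.
Codon 4 AUU (Ile): third position 3-fold.
Codon 5 ACU (Thr): third position 4-fold.
Codon 6 AAU (Asn): third position 2-fold.
Codon 7 UCC (Ser): third position 4-fold.
Codon 8 UCG (Ser): third position 4-fold.
Codon 9 GUU (Val): third position 4-fold.
Codon 10 AGG (Arg): third position 2-fold.
Four-fold degenerate third positions: 7.

7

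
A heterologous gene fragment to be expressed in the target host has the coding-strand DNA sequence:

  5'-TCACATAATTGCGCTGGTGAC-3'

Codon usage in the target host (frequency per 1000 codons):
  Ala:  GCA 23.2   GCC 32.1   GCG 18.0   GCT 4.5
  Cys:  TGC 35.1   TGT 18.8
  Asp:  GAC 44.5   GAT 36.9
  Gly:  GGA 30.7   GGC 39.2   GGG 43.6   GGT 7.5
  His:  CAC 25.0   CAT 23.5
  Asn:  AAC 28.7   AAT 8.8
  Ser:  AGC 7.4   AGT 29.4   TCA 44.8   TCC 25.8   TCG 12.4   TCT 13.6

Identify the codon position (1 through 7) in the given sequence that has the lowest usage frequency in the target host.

5

Codon 1 TCA (Ser): 44.8 per 1000.
Codon 2 CAT (His): 23.5 per 1000.
Codon 3 AAT (Asn): 8.8 per 1000.
Codon 4 TGC (Cys): 35.1 per 1000.
Codon 5 GCT (Ala): 4.5 per 1000.
Codon 6 GGT (Gly): 7.5 per 1000.
Codon 7 GAC (Asp): 44.5 per 1000.
Lowest frequency is 4.5 at codon 5.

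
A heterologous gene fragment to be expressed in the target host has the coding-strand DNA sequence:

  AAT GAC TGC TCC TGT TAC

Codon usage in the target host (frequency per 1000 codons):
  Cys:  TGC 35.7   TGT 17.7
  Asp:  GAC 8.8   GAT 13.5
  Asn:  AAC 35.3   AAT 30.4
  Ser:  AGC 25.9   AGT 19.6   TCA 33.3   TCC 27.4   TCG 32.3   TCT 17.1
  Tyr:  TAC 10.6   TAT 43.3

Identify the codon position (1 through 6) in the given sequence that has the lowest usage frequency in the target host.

Codon 1 AAT (Asn): 30.4 per 1000.
Codon 2 GAC (Asp): 8.8 per 1000.
Codon 3 TGC (Cys): 35.7 per 1000.
Codon 4 TCC (Ser): 27.4 per 1000.
Codon 5 TGT (Cys): 17.7 per 1000.
Codon 6 TAC (Tyr): 10.6 per 1000.
Lowest frequency is 8.8 at codon 2.

2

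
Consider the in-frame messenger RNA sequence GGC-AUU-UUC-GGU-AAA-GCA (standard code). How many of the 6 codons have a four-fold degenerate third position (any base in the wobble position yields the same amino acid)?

3

Codon 1 GGC (Gly): third position 4-fold.
Codon 2 AUU (Ile): third position 3-fold.
Codon 3 UUC (Phe): third position 2-fold.
Codon 4 GGU (Gly): third position 4-fold.
Codon 5 AAA (Lys): third position 2-fold.
Codon 6 GCA (Ala): third position 4-fold.
Four-fold degenerate third positions: 3.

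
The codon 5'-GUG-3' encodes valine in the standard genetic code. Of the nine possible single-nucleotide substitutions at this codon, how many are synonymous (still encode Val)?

3

Position 1: none → 0 synonymous.
Position 2: none → 0 synonymous.
Position 3: GUU, GUC, GUA → 3 synonymous.
Total: 0 + 0 + 3 = 3.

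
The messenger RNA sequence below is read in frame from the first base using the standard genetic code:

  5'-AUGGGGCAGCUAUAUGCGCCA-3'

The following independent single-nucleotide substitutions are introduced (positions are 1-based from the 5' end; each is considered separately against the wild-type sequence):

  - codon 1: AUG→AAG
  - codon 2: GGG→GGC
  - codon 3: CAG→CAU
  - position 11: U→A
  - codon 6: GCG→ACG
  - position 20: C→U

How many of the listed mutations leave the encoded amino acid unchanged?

1

Codon 1: AUG (Met) → AAG (Lys) — missense.
Codon 2: GGG (Gly) → GGC (Gly) — synonymous.
Codon 3: CAG (Gln) → CAU (His) — missense.
Codon 4: CUA (Leu) → CAA (Gln) — missense.
Codon 6: GCG (Ala) → ACG (Thr) — missense.
Codon 7: CCA (Pro) → CUA (Leu) — missense.
Synonymous: 1 of 6.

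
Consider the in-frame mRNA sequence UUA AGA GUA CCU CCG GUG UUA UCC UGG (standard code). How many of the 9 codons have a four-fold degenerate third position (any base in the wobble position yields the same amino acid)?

Codon 1 UUA (Leu): third position 2-fold.
Codon 2 AGA (Arg): third position 2-fold.
Codon 3 GUA (Val): third position 4-fold.
Codon 4 CCU (Pro): third position 4-fold.
Codon 5 CCG (Pro): third position 4-fold.
Codon 6 GUG (Val): third position 4-fold.
Codon 7 UUA (Leu): third position 2-fold.
Codon 8 UCC (Ser): third position 4-fold.
Codon 9 UGG (Trp): third position 1-fold.
Four-fold degenerate third positions: 5.

5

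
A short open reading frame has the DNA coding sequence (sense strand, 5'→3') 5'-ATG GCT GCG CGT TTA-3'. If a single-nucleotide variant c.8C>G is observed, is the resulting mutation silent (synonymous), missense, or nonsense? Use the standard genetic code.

missense

Position 8 falls in codon 3: GCG → Ala.
After the substitution the codon is GGG → Gly.
Ala ≠ Gly, so this is a missense mutation.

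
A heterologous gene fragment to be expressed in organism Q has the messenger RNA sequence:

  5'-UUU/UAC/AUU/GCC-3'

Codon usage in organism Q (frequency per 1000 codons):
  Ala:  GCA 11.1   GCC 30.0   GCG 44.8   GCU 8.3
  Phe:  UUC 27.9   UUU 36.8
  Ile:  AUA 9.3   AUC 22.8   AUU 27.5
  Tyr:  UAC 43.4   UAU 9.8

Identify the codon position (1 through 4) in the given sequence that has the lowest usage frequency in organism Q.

3

Codon 1 UUU (Phe): 36.8 per 1000.
Codon 2 UAC (Tyr): 43.4 per 1000.
Codon 3 AUU (Ile): 27.5 per 1000.
Codon 4 GCC (Ala): 30.0 per 1000.
Lowest frequency is 27.5 at codon 3.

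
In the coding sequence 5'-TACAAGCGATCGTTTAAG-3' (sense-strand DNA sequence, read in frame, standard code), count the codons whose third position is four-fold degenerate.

2

Codon 1 TAC (Tyr): third position 2-fold.
Codon 2 AAG (Lys): third position 2-fold.
Codon 3 CGA (Arg): third position 4-fold.
Codon 4 TCG (Ser): third position 4-fold.
Codon 5 TTT (Phe): third position 2-fold.
Codon 6 AAG (Lys): third position 2-fold.
Four-fold degenerate third positions: 2.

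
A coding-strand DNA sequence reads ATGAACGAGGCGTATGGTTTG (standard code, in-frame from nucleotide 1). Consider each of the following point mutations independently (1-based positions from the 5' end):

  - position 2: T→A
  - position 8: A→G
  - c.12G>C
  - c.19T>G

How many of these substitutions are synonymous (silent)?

Codon 1: ATG (Met) → AAG (Lys) — missense.
Codon 3: GAG (Glu) → GGG (Gly) — missense.
Codon 4: GCG (Ala) → GCC (Ala) — synonymous.
Codon 7: TTG (Leu) → GTG (Val) — missense.
Synonymous: 1 of 4.

1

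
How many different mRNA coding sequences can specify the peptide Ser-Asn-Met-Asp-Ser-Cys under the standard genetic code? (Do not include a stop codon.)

Ser: 6 codons.
Asn: 2 codons.
Met: 1 codon.
Asp: 2 codons.
Ser: 6 codons.
Cys: 2 codons.
6 × 2 × 1 × 2 × 6 × 2 = 288.

288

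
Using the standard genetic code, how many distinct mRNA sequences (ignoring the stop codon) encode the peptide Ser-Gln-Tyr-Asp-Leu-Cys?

576

Ser: 6 codons.
Gln: 2 codons.
Tyr: 2 codons.
Asp: 2 codons.
Leu: 6 codons.
Cys: 2 codons.
6 × 2 × 2 × 2 × 6 × 2 = 576.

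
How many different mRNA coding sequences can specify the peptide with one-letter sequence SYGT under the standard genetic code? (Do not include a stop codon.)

Ser: 6 codons.
Tyr: 2 codons.
Gly: 4 codons.
Thr: 4 codons.
6 × 2 × 4 × 4 = 192.

192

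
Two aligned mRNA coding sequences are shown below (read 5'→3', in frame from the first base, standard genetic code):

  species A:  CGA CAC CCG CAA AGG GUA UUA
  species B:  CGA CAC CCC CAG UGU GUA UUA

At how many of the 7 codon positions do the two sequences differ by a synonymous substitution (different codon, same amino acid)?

2

Codon 1: CGA Arg / CGA Arg — identical.
Codon 2: CAC His / CAC His — identical.
Codon 3: CCG Pro / CCC Pro — synonymous.
Codon 4: CAA Gln / CAG Gln — synonymous.
Codon 5: AGG Arg / UGU Cys — nonsynonymous.
Codon 6: GUA Val / GUA Val — identical.
Codon 7: UUA Leu / UUA Leu — identical.
Synonymous differences: 2.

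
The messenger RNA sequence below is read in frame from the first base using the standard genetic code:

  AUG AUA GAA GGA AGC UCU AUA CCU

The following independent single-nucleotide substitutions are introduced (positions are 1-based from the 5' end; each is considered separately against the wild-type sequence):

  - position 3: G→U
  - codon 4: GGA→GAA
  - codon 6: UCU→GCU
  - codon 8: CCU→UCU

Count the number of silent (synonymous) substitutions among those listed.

Codon 1: AUG (Met) → AUU (Ile) — missense.
Codon 4: GGA (Gly) → GAA (Glu) — missense.
Codon 6: UCU (Ser) → GCU (Ala) — missense.
Codon 8: CCU (Pro) → UCU (Ser) — missense.
Synonymous: 0 of 4.

0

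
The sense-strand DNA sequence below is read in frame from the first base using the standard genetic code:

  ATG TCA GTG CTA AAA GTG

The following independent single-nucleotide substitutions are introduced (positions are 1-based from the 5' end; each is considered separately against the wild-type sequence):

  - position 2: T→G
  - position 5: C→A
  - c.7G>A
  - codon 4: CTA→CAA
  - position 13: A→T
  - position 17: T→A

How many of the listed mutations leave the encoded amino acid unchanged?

Codon 1: ATG (Met) → AGG (Arg) — missense.
Codon 2: TCA (Ser) → TAA (Stop) — nonsense.
Codon 3: GTG (Val) → ATG (Met) — missense.
Codon 4: CTA (Leu) → CAA (Gln) — missense.
Codon 5: AAA (Lys) → TAA (Stop) — nonsense.
Codon 6: GTG (Val) → GAG (Glu) — missense.
Synonymous: 0 of 6.

0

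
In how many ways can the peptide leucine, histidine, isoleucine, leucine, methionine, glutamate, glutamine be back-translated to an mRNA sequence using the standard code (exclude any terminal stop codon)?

864

Leu: 6 codons.
His: 2 codons.
Ile: 3 codons.
Leu: 6 codons.
Met: 1 codon.
Glu: 2 codons.
Gln: 2 codons.
6 × 2 × 3 × 6 × 1 × 2 × 2 = 864.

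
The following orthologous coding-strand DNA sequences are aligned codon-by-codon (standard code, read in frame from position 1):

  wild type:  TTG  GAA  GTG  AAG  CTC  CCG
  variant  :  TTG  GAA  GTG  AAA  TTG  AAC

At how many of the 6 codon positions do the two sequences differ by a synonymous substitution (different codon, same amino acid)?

Codon 1: TTG Leu / TTG Leu — identical.
Codon 2: GAA Glu / GAA Glu — identical.
Codon 3: GTG Val / GTG Val — identical.
Codon 4: AAG Lys / AAA Lys — synonymous.
Codon 5: CTC Leu / TTG Leu — synonymous.
Codon 6: CCG Pro / AAC Asn — nonsynonymous.
Synonymous differences: 2.

2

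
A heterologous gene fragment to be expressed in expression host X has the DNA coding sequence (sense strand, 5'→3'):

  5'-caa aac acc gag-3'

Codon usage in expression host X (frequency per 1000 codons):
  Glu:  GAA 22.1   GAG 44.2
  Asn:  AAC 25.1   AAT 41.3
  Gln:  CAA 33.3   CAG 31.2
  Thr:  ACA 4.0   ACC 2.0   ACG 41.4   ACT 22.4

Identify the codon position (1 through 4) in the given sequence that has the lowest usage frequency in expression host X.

Codon 1 CAA (Gln): 33.3 per 1000.
Codon 2 AAC (Asn): 25.1 per 1000.
Codon 3 ACC (Thr): 2.0 per 1000.
Codon 4 GAG (Glu): 44.2 per 1000.
Lowest frequency is 2.0 at codon 3.

3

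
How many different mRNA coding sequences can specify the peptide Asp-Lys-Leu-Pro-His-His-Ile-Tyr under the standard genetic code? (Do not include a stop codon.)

2304

Asp: 2 codons.
Lys: 2 codons.
Leu: 6 codons.
Pro: 4 codons.
His: 2 codons.
His: 2 codons.
Ile: 3 codons.
Tyr: 2 codons.
2 × 2 × 6 × 4 × 2 × 2 × 3 × 2 = 2304.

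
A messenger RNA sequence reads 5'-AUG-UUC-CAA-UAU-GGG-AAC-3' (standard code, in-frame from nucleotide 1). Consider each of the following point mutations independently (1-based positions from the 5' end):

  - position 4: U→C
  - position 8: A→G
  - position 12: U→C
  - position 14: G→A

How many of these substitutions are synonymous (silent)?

1

Codon 2: UUC (Phe) → CUC (Leu) — missense.
Codon 3: CAA (Gln) → CGA (Arg) — missense.
Codon 4: UAU (Tyr) → UAC (Tyr) — synonymous.
Codon 5: GGG (Gly) → GAG (Glu) — missense.
Synonymous: 1 of 4.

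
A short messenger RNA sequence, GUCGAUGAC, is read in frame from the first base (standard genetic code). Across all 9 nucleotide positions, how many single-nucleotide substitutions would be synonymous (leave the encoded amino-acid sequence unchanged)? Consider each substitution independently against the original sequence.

5

Codon 1 (GUC, Val): 3 synonymous substitutions.
Codon 2 (GAU, Asp): 1 synonymous substitution.
Codon 3 (GAC, Asp): 1 synonymous substitution.
Total: 3 + 1 + 1 = 5.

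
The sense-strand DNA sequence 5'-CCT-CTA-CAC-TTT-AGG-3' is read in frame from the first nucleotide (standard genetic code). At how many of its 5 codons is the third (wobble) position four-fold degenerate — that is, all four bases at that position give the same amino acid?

2

Codon 1 CCT (Pro): third position 4-fold.
Codon 2 CTA (Leu): third position 4-fold.
Codon 3 CAC (His): third position 2-fold.
Codon 4 TTT (Phe): third position 2-fold.
Codon 5 AGG (Arg): third position 2-fold.
Four-fold degenerate third positions: 2.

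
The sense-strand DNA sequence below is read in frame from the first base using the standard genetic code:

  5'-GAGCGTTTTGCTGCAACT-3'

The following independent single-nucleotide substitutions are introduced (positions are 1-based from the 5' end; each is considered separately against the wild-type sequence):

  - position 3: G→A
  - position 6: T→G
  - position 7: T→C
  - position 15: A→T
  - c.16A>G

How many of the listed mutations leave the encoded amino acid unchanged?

3

Codon 1: GAG (Glu) → GAA (Glu) — synonymous.
Codon 2: CGT (Arg) → CGG (Arg) — synonymous.
Codon 3: TTT (Phe) → CTT (Leu) — missense.
Codon 5: GCA (Ala) → GCT (Ala) — synonymous.
Codon 6: ACT (Thr) → GCT (Ala) — missense.
Synonymous: 3 of 5.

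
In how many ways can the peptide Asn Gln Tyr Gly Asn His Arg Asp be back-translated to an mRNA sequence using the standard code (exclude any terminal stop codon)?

Asn: 2 codons.
Gln: 2 codons.
Tyr: 2 codons.
Gly: 4 codons.
Asn: 2 codons.
His: 2 codons.
Arg: 6 codons.
Asp: 2 codons.
2 × 2 × 2 × 4 × 2 × 2 × 6 × 2 = 1536.

1536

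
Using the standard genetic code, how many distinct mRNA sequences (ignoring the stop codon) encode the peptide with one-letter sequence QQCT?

Gln: 2 codons.
Gln: 2 codons.
Cys: 2 codons.
Thr: 4 codons.
2 × 2 × 2 × 4 = 32.

32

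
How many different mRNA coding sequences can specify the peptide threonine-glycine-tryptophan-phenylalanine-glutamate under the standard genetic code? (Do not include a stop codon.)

64

Thr: 4 codons.
Gly: 4 codons.
Trp: 1 codon.
Phe: 2 codons.
Glu: 2 codons.
4 × 4 × 1 × 2 × 2 = 64.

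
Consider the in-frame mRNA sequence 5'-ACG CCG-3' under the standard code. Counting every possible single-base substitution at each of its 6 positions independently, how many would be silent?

6

Codon 1 (ACG, Thr): 3 synonymous substitutions.
Codon 2 (CCG, Pro): 3 synonymous substitutions.
Total: 3 + 3 = 6.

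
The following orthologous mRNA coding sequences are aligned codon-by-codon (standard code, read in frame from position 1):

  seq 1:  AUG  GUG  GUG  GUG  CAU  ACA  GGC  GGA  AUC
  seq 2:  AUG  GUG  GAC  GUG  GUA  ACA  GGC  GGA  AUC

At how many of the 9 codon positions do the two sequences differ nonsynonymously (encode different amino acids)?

Codon 1: AUG Met / AUG Met — identical.
Codon 2: GUG Val / GUG Val — identical.
Codon 3: GUG Val / GAC Asp — nonsynonymous.
Codon 4: GUG Val / GUG Val — identical.
Codon 5: CAU His / GUA Val — nonsynonymous.
Codon 6: ACA Thr / ACA Thr — identical.
Codon 7: GGC Gly / GGC Gly — identical.
Codon 8: GGA Gly / GGA Gly — identical.
Codon 9: AUC Ile / AUC Ile — identical.
Nonsynonymous differences: 2.

2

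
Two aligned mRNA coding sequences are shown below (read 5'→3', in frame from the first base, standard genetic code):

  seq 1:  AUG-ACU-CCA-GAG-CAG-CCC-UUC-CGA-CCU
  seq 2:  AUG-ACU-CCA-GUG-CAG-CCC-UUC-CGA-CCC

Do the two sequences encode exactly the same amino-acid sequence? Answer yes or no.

no

Codon 1: AUG Met / AUG Met — identical.
Codon 2: ACU Thr / ACU Thr — identical.
Codon 3: CCA Pro / CCA Pro — identical.
Codon 4: GAG Glu / GUG Val — nonsynonymous.
Codon 5: CAG Gln / CAG Gln — identical.
Codon 6: CCC Pro / CCC Pro — identical.
Codon 7: UUC Phe / UUC Phe — identical.
Codon 8: CGA Arg / CGA Arg — identical.
Codon 9: CCU Pro / CCC Pro — synonymous.
Nonsynonymous differences: 1 → different protein.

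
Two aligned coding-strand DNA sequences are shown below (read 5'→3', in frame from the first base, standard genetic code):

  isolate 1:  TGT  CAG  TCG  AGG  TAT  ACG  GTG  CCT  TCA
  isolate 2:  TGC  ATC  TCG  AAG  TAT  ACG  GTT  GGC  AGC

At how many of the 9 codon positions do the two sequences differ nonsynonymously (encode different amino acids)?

Codon 1: TGT Cys / TGC Cys — synonymous.
Codon 2: CAG Gln / ATC Ile — nonsynonymous.
Codon 3: TCG Ser / TCG Ser — identical.
Codon 4: AGG Arg / AAG Lys — nonsynonymous.
Codon 5: TAT Tyr / TAT Tyr — identical.
Codon 6: ACG Thr / ACG Thr — identical.
Codon 7: GTG Val / GTT Val — synonymous.
Codon 8: CCT Pro / GGC Gly — nonsynonymous.
Codon 9: TCA Ser / AGC Ser — synonymous.
Nonsynonymous differences: 3.

3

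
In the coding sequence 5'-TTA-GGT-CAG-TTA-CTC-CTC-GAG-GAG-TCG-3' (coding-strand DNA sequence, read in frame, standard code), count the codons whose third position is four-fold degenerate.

Codon 1 TTA (Leu): third position 2-fold.
Codon 2 GGT (Gly): third position 4-fold.
Codon 3 CAG (Gln): third position 2-fold.
Codon 4 TTA (Leu): third position 2-fold.
Codon 5 CTC (Leu): third position 4-fold.
Codon 6 CTC (Leu): third position 4-fold.
Codon 7 GAG (Glu): third position 2-fold.
Codon 8 GAG (Glu): third position 2-fold.
Codon 9 TCG (Ser): third position 4-fold.
Four-fold degenerate third positions: 4.

4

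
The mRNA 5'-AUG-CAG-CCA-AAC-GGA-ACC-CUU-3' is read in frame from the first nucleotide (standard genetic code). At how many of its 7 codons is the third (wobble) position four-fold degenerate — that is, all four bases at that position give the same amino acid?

4

Codon 1 AUG (Met): third position 1-fold.
Codon 2 CAG (Gln): third position 2-fold.
Codon 3 CCA (Pro): third position 4-fold.
Codon 4 AAC (Asn): third position 2-fold.
Codon 5 GGA (Gly): third position 4-fold.
Codon 6 ACC (Thr): third position 4-fold.
Codon 7 CUU (Leu): third position 4-fold.
Four-fold degenerate third positions: 4.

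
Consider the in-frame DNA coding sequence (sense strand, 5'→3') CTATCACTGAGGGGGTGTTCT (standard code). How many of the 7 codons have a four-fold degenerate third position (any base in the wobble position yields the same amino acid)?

Codon 1 CTA (Leu): third position 4-fold.
Codon 2 TCA (Ser): third position 4-fold.
Codon 3 CTG (Leu): third position 4-fold.
Codon 4 AGG (Arg): third position 2-fold.
Codon 5 GGG (Gly): third position 4-fold.
Codon 6 TGT (Cys): third position 2-fold.
Codon 7 TCT (Ser): third position 4-fold.
Four-fold degenerate third positions: 5.

5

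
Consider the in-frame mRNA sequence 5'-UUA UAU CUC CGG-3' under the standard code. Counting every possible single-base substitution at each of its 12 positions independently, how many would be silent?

Codon 1 (UUA, Leu): 2 synonymous substitutions.
Codon 2 (UAU, Tyr): 1 synonymous substitution.
Codon 3 (CUC, Leu): 3 synonymous substitutions.
Codon 4 (CGG, Arg): 4 synonymous substitutions.
Total: 2 + 1 + 3 + 4 = 10.

10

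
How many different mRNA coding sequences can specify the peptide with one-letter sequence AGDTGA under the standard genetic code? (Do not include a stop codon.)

2048

Ala: 4 codons.
Gly: 4 codons.
Asp: 2 codons.
Thr: 4 codons.
Gly: 4 codons.
Ala: 4 codons.
4 × 4 × 2 × 4 × 4 × 4 = 2048.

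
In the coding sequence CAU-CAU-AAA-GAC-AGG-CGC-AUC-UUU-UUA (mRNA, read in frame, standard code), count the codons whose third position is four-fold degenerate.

1

Codon 1 CAU (His): third position 2-fold.
Codon 2 CAU (His): third position 2-fold.
Codon 3 AAA (Lys): third position 2-fold.
Codon 4 GAC (Asp): third position 2-fold.
Codon 5 AGG (Arg): third position 2-fold.
Codon 6 CGC (Arg): third position 4-fold.
Codon 7 AUC (Ile): third position 3-fold.
Codon 8 UUU (Phe): third position 2-fold.
Codon 9 UUA (Leu): third position 2-fold.
Four-fold degenerate third positions: 1.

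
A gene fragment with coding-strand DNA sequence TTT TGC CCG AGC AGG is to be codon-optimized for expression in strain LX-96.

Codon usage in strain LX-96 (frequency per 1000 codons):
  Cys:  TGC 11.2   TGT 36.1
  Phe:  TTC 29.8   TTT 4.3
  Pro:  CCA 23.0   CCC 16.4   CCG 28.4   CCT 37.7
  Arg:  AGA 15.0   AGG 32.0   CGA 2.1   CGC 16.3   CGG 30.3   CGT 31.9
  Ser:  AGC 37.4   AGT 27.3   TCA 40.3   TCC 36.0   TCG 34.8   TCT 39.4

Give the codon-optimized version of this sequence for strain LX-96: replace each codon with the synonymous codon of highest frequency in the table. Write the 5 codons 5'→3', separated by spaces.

TTC TGT CCT TCA AGG

Codon 1 (Phe): best is TTC at 29.8.
Codon 2 (Cys): best is TGT at 36.1.
Codon 3 (Pro): best is CCT at 37.7.
Codon 4 (Ser): best is TCA at 40.3.
Codon 5 (Arg): best is AGG at 32.0.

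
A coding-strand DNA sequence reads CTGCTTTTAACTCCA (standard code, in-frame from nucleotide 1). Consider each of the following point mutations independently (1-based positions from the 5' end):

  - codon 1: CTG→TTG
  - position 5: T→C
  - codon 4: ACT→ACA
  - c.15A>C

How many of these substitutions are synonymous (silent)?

3

Codon 1: CTG (Leu) → TTG (Leu) — synonymous.
Codon 2: CTT (Leu) → CCT (Pro) — missense.
Codon 4: ACT (Thr) → ACA (Thr) — synonymous.
Codon 5: CCA (Pro) → CCC (Pro) — synonymous.
Synonymous: 3 of 4.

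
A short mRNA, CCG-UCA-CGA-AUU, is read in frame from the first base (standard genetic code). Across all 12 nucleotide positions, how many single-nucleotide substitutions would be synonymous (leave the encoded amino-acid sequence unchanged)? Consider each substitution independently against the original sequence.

Codon 1 (CCG, Pro): 3 synonymous substitutions.
Codon 2 (UCA, Ser): 3 synonymous substitutions.
Codon 3 (CGA, Arg): 4 synonymous substitutions.
Codon 4 (AUU, Ile): 2 synonymous substitutions.
Total: 3 + 3 + 4 + 2 = 12.

12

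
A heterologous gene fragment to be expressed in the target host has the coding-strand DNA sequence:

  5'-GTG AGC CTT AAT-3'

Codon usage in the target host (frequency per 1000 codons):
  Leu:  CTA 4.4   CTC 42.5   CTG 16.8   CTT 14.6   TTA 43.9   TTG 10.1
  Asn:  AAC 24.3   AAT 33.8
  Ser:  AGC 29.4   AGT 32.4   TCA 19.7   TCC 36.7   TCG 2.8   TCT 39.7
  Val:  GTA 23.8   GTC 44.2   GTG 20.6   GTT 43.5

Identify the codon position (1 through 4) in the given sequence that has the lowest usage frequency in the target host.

3

Codon 1 GTG (Val): 20.6 per 1000.
Codon 2 AGC (Ser): 29.4 per 1000.
Codon 3 CTT (Leu): 14.6 per 1000.
Codon 4 AAT (Asn): 33.8 per 1000.
Lowest frequency is 14.6 at codon 3.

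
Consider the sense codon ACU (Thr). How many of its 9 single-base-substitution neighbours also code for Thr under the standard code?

Position 1: none → 0 synonymous.
Position 2: none → 0 synonymous.
Position 3: ACC, ACA, ACG → 3 synonymous.
Total: 0 + 0 + 3 = 3.

3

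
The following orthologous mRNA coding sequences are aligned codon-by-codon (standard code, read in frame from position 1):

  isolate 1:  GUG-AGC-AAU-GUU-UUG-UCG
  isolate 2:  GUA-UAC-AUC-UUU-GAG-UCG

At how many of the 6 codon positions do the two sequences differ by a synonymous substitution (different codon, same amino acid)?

Codon 1: GUG Val / GUA Val — synonymous.
Codon 2: AGC Ser / UAC Tyr — nonsynonymous.
Codon 3: AAU Asn / AUC Ile — nonsynonymous.
Codon 4: GUU Val / UUU Phe — nonsynonymous.
Codon 5: UUG Leu / GAG Glu — nonsynonymous.
Codon 6: UCG Ser / UCG Ser — identical.
Synonymous differences: 1.

1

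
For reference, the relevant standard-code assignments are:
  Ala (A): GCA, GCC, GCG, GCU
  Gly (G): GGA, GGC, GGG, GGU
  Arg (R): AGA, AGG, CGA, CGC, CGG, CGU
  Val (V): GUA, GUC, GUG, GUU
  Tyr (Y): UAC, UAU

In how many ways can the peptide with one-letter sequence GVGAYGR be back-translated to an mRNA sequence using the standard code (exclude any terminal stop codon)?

Gly: 4 codons.
Val: 4 codons.
Gly: 4 codons.
Ala: 4 codons.
Tyr: 2 codons.
Gly: 4 codons.
Arg: 6 codons.
4 × 4 × 4 × 4 × 2 × 4 × 6 = 12288.

12288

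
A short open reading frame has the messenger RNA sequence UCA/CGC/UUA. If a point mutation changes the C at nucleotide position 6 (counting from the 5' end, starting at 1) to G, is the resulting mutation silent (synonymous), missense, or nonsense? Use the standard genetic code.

Position 6 falls in codon 2: CGC → Arg.
After the substitution the codon is CGG → Arg.
Both encode Arg, so the change is synonymous.

silent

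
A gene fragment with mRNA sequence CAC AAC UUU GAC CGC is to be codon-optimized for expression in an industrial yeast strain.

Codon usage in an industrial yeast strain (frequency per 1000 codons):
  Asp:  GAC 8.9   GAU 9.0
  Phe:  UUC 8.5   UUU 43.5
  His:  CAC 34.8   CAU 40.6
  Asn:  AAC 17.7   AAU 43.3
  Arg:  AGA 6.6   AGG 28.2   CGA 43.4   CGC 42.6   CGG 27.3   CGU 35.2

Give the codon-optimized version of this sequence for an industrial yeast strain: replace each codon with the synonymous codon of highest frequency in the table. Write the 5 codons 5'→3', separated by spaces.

CAU AAU UUU GAU CGA

Codon 1 (His): best is CAU at 40.6.
Codon 2 (Asn): best is AAU at 43.3.
Codon 3 (Phe): best is UUU at 43.5.
Codon 4 (Asp): best is GAU at 9.0.
Codon 5 (Arg): best is CGA at 43.4.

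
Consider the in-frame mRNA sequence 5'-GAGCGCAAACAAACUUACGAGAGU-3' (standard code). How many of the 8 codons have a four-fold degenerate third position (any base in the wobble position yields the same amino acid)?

2

Codon 1 GAG (Glu): third position 2-fold.
Codon 2 CGC (Arg): third position 4-fold.
Codon 3 AAA (Lys): third position 2-fold.
Codon 4 CAA (Gln): third position 2-fold.
Codon 5 ACU (Thr): third position 4-fold.
Codon 6 UAC (Tyr): third position 2-fold.
Codon 7 GAG (Glu): third position 2-fold.
Codon 8 AGU (Ser): third position 2-fold.
Four-fold degenerate third positions: 2.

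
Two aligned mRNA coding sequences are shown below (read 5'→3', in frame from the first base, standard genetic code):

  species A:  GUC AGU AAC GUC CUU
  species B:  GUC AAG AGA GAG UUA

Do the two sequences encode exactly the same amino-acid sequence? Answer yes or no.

no

Codon 1: GUC Val / GUC Val — identical.
Codon 2: AGU Ser / AAG Lys — nonsynonymous.
Codon 3: AAC Asn / AGA Arg — nonsynonymous.
Codon 4: GUC Val / GAG Glu — nonsynonymous.
Codon 5: CUU Leu / UUA Leu — synonymous.
Nonsynonymous differences: 3 → different protein.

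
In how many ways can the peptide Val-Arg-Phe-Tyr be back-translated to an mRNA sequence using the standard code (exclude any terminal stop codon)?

Val: 4 codons.
Arg: 6 codons.
Phe: 2 codons.
Tyr: 2 codons.
4 × 6 × 2 × 2 = 96.

96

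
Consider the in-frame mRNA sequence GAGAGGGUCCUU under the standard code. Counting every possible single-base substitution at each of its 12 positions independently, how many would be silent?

Codon 1 (GAG, Glu): 1 synonymous substitution.
Codon 2 (AGG, Arg): 2 synonymous substitutions.
Codon 3 (GUC, Val): 3 synonymous substitutions.
Codon 4 (CUU, Leu): 3 synonymous substitutions.
Total: 1 + 2 + 3 + 3 = 9.

9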